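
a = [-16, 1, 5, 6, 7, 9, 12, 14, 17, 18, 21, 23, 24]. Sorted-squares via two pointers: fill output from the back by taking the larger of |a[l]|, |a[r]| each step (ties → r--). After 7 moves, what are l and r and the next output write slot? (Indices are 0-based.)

l=1, r=6, next write slot=5

[0,12] |-16|<=|24| out[12]=576 → r--
[0,11] |-16|<=|23| out[11]=529 → r--
[0,10] |-16|<=|21| out[10]=441 → r--
[0,9] |-16|<=|18| out[9]=324 → r--
[0,8] |-16|<=|17| out[8]=289 → r--
[0,7] |-16|>|14| out[7]=256 → l++
[1,7] |1|<=|14| out[6]=196 → r--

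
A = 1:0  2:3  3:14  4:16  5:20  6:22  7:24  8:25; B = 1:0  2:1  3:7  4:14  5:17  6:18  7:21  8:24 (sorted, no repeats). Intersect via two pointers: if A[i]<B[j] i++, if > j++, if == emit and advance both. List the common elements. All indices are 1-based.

i=1 j=1: 0==0 emit, i++,j++
i=2 j=2: 3>1, j++
i=2 j=3: 3<7, i++
i=3 j=3: 14>7, j++
i=3 j=4: 14==14 emit, i++,j++
i=4 j=5: 16<17, i++
i=5 j=5: 20>17, j++
i=5 j=6: 20>18, j++
i=5 j=7: 20<21, i++
i=6 j=7: 22>21, j++
i=6 j=8: 22<24, i++
i=7 j=8: 24==24 emit, i++,j++

intersection = [0, 14, 24]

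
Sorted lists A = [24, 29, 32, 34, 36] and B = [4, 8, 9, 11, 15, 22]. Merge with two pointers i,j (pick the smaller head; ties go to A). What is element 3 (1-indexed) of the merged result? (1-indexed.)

merged[3] = 9

[i=1,j=1] A[i]=24>B[j]=4 take 4 → j++
[i=1,j=2] A[i]=24>B[j]=8 take 8 → j++
[i=1,j=3] A[i]=24>B[j]=9 take 9 → j++
[i=1,j=4] A[i]=24>B[j]=11 take 11 → j++
[i=1,j=5] A[i]=24>B[j]=15 take 15 → j++
[i=1,j=6] A[i]=24>B[j]=22 take 22 → j++
[i=1,j=7] B done, take A[i]=24 → i++
[i=2,j=7] B done, take A[i]=29 → i++
[i=3,j=7] B done, take A[i]=32 → i++
[i=4,j=7] B done, take A[i]=34 → i++
[i=5,j=7] B done, take A[i]=36 → i++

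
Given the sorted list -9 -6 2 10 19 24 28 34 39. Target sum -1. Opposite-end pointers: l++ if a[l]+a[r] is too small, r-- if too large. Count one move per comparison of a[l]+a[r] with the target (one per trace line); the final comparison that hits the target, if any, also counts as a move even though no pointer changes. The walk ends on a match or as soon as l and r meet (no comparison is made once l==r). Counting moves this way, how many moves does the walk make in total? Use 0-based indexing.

[0,8] -9+39=30 >-1 → r--
[0,7] -9+34=25 >-1 → r--
[0,6] -9+28=19 >-1 → r--
[0,5] -9+24=15 >-1 → r--
[0,4] -9+19=10 >-1 → r--
[0,3] -9+10=1 >-1 → r--
[0,2] -9+2=-7 <-1 → l++
[1,2] -6+2=-4 <-1 → l++

8 moves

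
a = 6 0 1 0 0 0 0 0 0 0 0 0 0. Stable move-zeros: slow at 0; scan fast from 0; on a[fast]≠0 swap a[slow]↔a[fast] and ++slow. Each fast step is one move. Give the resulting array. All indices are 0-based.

(s=0,f=0) a[fast]=6≠0 swap→a[0]=6 → slow++,fast++
(s=1,f=1) a[fast]=0 → fast++
(s=1,f=2) a[fast]=1≠0 swap→a[1]=1 → slow++,fast++
(s=2,f=3) a[fast]=0 → fast++
(s=2,f=4) a[fast]=0 → fast++
(s=2,f=5) a[fast]=0 → fast++
(s=2,f=6) a[fast]=0 → fast++
(s=2,f=7) a[fast]=0 → fast++
(s=2,f=8) a[fast]=0 → fast++
(s=2,f=9) a[fast]=0 → fast++
(s=2,f=10) a[fast]=0 → fast++
(s=2,f=11) a[fast]=0 → fast++
(s=2,f=12) a[fast]=0 → fast++

[6, 1, 0, 0, 0, 0, 0, 0, 0, 0, 0, 0, 0]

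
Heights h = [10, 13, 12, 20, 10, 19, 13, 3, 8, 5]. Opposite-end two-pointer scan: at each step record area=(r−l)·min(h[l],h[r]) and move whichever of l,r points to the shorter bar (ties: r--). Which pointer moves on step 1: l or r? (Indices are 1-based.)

r

[1,10] min(10,5)*9=45 best=45 * → r--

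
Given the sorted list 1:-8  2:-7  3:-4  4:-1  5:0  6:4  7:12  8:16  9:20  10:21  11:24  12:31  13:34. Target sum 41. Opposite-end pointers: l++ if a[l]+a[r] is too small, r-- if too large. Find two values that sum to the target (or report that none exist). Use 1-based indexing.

[1,13] -8+34=26 <41 → l++
[2,13] -7+34=27 <41 → l++
[3,13] -4+34=30 <41 → l++
[4,13] -1+34=33 <41 → l++
[5,13] 0+34=34 <41 → l++
[6,13] 4+34=38 <41 → l++
[7,13] 12+34=46 >41 → r--
[7,12] 12+31=43 >41 → r--
[7,11] 12+24=36 <41 → l++
[8,11] 16+24=40 <41 → l++
[9,11] 20+24=44 >41 → r--
[9,10] 20+21=41 → found

(20, 21)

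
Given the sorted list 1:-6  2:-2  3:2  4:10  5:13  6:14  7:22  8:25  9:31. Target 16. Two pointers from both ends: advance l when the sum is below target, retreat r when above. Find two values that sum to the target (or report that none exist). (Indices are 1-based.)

(-6, 22)

[1,9] -6+31=25 >16 → r--
[1,8] -6+25=19 >16 → r--
[1,7] -6+22=16 → found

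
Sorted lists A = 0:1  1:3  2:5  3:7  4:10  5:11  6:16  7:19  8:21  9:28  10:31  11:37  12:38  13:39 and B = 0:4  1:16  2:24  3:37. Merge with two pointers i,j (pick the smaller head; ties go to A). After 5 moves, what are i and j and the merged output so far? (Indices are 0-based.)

i=0 j=0: A[i]=1<=B[j]=4 take 1, i++
i=1 j=0: A[i]=3<=B[j]=4 take 3, i++
i=2 j=0: A[i]=5>B[j]=4 take 4, j++
i=2 j=1: A[i]=5<=B[j]=16 take 5, i++
i=3 j=1: A[i]=7<=B[j]=16 take 7, i++

i=4, j=1, merged so far=[1, 3, 4, 5, 7]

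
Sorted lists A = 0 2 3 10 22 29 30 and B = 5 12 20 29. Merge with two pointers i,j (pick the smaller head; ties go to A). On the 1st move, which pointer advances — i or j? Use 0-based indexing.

i

[i=0,j=0] A[i]=0<=B[j]=5 take 0 → i++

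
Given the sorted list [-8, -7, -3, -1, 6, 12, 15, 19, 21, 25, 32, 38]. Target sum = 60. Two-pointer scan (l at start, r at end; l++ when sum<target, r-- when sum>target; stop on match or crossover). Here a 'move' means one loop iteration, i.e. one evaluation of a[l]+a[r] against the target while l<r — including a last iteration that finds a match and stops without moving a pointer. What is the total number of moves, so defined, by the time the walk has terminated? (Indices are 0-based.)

l=0 r=11: -8+38=30 <60, l++
l=1 r=11: -7+38=31 <60, l++
l=2 r=11: -3+38=35 <60, l++
l=3 r=11: -1+38=37 <60, l++
l=4 r=11: 6+38=44 <60, l++
l=5 r=11: 12+38=50 <60, l++
l=6 r=11: 15+38=53 <60, l++
l=7 r=11: 19+38=57 <60, l++
l=8 r=11: 21+38=59 <60, l++
l=9 r=11: 25+38=63 >60, r--
l=9 r=10: 25+32=57 <60, l++

11 moves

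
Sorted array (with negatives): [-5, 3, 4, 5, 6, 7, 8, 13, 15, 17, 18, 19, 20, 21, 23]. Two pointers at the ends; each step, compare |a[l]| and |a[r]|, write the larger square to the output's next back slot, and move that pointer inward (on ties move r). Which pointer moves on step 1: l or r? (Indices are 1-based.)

l=1 r=15: |-5|<=|23| out[15]=529, r--

r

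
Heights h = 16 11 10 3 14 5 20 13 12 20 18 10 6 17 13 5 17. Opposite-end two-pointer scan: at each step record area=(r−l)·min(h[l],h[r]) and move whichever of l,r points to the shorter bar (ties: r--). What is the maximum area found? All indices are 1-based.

l=1 r=17: min(16,17)*16=256 best=256 *, l++
l=2 r=17: min(11,17)*15=165 best=256, l++
l=3 r=17: min(10,17)*14=140 best=256, l++
l=4 r=17: min(3,17)*13=39 best=256, l++
l=5 r=17: min(14,17)*12=168 best=256, l++
l=6 r=17: min(5,17)*11=55 best=256, l++
l=7 r=17: min(20,17)*10=170 best=256, r--
l=7 r=16: min(20,5)*9=45 best=256, r--
l=7 r=15: min(20,13)*8=104 best=256, r--
l=7 r=14: min(20,17)*7=119 best=256, r--
l=7 r=13: min(20,6)*6=36 best=256, r--
l=7 r=12: min(20,10)*5=50 best=256, r--
l=7 r=11: min(20,18)*4=72 best=256, r--
l=7 r=10: min(20,20)*3=60 best=256, r--
l=7 r=9: min(20,12)*2=24 best=256, r--
l=7 r=8: min(20,13)*1=13 best=256, r--

max area = 256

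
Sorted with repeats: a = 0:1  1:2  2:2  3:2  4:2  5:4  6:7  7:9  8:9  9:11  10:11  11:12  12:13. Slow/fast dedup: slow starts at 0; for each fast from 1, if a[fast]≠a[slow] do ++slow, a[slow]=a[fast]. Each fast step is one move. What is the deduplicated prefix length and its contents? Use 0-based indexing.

(s=0,f=1) a[fast]=2≠a[slow]=1 write a[1]=2 → slow++,fast++
(s=1,f=2) a[fast]=2=a[slow] dup → fast++
(s=1,f=3) a[fast]=2=a[slow] dup → fast++
(s=1,f=4) a[fast]=2=a[slow] dup → fast++
(s=1,f=5) a[fast]=4≠a[slow]=2 write a[2]=4 → slow++,fast++
(s=2,f=6) a[fast]=7≠a[slow]=4 write a[3]=7 → slow++,fast++
(s=3,f=7) a[fast]=9≠a[slow]=7 write a[4]=9 → slow++,fast++
(s=4,f=8) a[fast]=9=a[slow] dup → fast++
(s=4,f=9) a[fast]=11≠a[slow]=9 write a[5]=11 → slow++,fast++
(s=5,f=10) a[fast]=11=a[slow] dup → fast++
(s=5,f=11) a[fast]=12≠a[slow]=11 write a[6]=12 → slow++,fast++
(s=6,f=12) a[fast]=13≠a[slow]=12 write a[7]=13 → slow++,fast++

length 8; prefix = [1, 2, 4, 7, 9, 11, 12, 13]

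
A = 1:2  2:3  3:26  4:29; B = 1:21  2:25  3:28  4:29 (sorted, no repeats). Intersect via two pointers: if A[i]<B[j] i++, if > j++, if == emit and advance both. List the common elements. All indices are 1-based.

[i=1,j=1] 2<21 → i++
[i=2,j=1] 3<21 → i++
[i=3,j=1] 26>21 → j++
[i=3,j=2] 26>25 → j++
[i=3,j=3] 26<28 → i++
[i=4,j=3] 29>28 → j++
[i=4,j=4] 29==29 emit → i++,j++

intersection = [29]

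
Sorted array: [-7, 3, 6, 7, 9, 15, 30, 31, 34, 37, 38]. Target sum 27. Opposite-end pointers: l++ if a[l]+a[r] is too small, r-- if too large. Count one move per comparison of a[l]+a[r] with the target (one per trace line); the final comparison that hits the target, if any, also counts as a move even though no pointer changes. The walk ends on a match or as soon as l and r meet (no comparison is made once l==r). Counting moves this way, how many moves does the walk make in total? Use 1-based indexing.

3 moves

[1,11] -7+38=31 >27 → r--
[1,10] -7+37=30 >27 → r--
[1,9] -7+34=27 → found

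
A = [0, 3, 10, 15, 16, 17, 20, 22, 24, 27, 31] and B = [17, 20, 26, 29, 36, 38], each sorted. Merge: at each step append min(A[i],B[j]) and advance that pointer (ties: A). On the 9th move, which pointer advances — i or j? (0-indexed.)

i=0 j=0: A[i]=0<=B[j]=17 take 0, i++
i=1 j=0: A[i]=3<=B[j]=17 take 3, i++
i=2 j=0: A[i]=10<=B[j]=17 take 10, i++
i=3 j=0: A[i]=15<=B[j]=17 take 15, i++
i=4 j=0: A[i]=16<=B[j]=17 take 16, i++
i=5 j=0: A[i]=17<=B[j]=17 take 17, i++
i=6 j=0: A[i]=20>B[j]=17 take 17, j++
i=6 j=1: A[i]=20<=B[j]=20 take 20, i++
i=7 j=1: A[i]=22>B[j]=20 take 20, j++

j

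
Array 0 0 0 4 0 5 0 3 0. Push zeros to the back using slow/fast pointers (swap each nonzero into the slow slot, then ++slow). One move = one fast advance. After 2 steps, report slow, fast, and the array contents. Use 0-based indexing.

slow=0, fast=2, a=[0, 0, 0, 4, 0, 5, 0, 3, 0]

slow=0 fast=0: a[fast]=0, fast++
slow=0 fast=1: a[fast]=0, fast++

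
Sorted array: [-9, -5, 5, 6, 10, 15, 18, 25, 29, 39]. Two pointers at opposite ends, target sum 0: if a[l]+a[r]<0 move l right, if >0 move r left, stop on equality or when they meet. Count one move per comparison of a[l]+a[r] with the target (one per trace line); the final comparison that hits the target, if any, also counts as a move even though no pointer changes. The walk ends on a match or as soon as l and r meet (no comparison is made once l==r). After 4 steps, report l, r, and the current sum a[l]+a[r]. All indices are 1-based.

l=1 r=10: -9+39=30 >0, r--
l=1 r=9: -9+29=20 >0, r--
l=1 r=8: -9+25=16 >0, r--
l=1 r=7: -9+18=9 >0, r--

l=1, r=6, sum=6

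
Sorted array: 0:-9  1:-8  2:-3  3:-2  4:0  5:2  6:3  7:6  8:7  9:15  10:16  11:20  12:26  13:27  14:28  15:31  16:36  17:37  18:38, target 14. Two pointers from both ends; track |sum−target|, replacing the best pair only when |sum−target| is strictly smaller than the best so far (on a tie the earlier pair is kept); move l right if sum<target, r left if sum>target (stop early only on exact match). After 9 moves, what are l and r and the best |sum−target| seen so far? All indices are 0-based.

l=2, r=11, best |Δ|=2

l=0 r=18: -9+38=29 d=15 *, r--
l=0 r=17: -9+37=28 d=14 *, r--
l=0 r=16: -9+36=27 d=13 *, r--
l=0 r=15: -9+31=22 d=8 *, r--
l=0 r=14: -9+28=19 d=5 *, r--
l=0 r=13: -9+27=18 d=4 *, r--
l=0 r=12: -9+26=17 d=3 *, r--
l=0 r=11: -9+20=11 d=3, l++
l=1 r=11: -8+20=12 d=2 *, l++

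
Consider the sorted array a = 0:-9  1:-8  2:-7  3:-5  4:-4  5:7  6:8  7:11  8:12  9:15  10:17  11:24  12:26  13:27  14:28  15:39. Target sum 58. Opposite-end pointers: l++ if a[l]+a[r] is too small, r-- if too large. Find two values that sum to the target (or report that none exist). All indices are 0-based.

l=0 r=15: -9+39=30 <58, l++
l=1 r=15: -8+39=31 <58, l++
l=2 r=15: -7+39=32 <58, l++
l=3 r=15: -5+39=34 <58, l++
l=4 r=15: -4+39=35 <58, l++
l=5 r=15: 7+39=46 <58, l++
l=6 r=15: 8+39=47 <58, l++
l=7 r=15: 11+39=50 <58, l++
l=8 r=15: 12+39=51 <58, l++
l=9 r=15: 15+39=54 <58, l++
l=10 r=15: 17+39=56 <58, l++
l=11 r=15: 24+39=63 >58, r--
l=11 r=14: 24+28=52 <58, l++
l=12 r=14: 26+28=54 <58, l++
l=13 r=14: 27+28=55 <58, l++

no pair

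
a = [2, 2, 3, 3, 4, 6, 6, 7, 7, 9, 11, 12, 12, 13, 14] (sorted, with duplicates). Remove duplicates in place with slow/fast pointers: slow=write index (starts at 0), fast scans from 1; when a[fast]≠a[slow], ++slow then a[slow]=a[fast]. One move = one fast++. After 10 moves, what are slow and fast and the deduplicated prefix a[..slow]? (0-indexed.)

(s=0,f=1) a[fast]=2=a[slow] dup → fast++
(s=0,f=2) a[fast]=3≠a[slow]=2 write a[1]=3 → slow++,fast++
(s=1,f=3) a[fast]=3=a[slow] dup → fast++
(s=1,f=4) a[fast]=4≠a[slow]=3 write a[2]=4 → slow++,fast++
(s=2,f=5) a[fast]=6≠a[slow]=4 write a[3]=6 → slow++,fast++
(s=3,f=6) a[fast]=6=a[slow] dup → fast++
(s=3,f=7) a[fast]=7≠a[slow]=6 write a[4]=7 → slow++,fast++
(s=4,f=8) a[fast]=7=a[slow] dup → fast++
(s=4,f=9) a[fast]=9≠a[slow]=7 write a[5]=9 → slow++,fast++
(s=5,f=10) a[fast]=11≠a[slow]=9 write a[6]=11 → slow++,fast++

slow=6, fast=11, prefix=[2, 3, 4, 6, 7, 9, 11]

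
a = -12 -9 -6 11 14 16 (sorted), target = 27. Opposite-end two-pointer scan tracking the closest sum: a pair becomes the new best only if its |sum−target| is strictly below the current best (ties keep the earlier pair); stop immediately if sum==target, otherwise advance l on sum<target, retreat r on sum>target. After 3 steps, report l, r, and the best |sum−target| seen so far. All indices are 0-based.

l=3, r=5, best |Δ|=17

l=0 r=5: -12+16=4 d=23 *, l++
l=1 r=5: -9+16=7 d=20 *, l++
l=2 r=5: -6+16=10 d=17 *, l++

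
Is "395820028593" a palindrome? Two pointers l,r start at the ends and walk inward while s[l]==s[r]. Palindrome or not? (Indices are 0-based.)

l=0 r=11: '3'=='3', l++,r--
l=1 r=10: '9'=='9', l++,r--
l=2 r=9: '5'=='5', l++,r--
l=3 r=8: '8'=='8', l++,r--
l=4 r=7: '2'=='2', l++,r--
l=5 r=6: '0'=='0', l++,r--

palindrome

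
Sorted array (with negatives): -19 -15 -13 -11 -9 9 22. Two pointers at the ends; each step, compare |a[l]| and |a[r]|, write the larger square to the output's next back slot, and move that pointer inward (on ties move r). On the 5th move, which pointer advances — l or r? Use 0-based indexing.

l

l=0 r=6: |-19|<=|22| out[6]=484, r--
l=0 r=5: |-19|>|9| out[5]=361, l++
l=1 r=5: |-15|>|9| out[4]=225, l++
l=2 r=5: |-13|>|9| out[3]=169, l++
l=3 r=5: |-11|>|9| out[2]=121, l++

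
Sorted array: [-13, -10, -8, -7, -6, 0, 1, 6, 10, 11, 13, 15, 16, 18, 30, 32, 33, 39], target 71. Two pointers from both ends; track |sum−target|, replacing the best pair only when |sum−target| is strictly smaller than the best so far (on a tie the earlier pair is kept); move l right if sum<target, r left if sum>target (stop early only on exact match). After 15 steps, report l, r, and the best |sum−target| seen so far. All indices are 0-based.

[0,17] -13+39=26 d=45 * → l++
[1,17] -10+39=29 d=42 * → l++
[2,17] -8+39=31 d=40 * → l++
[3,17] -7+39=32 d=39 * → l++
[4,17] -6+39=33 d=38 * → l++
[5,17] 0+39=39 d=32 * → l++
[6,17] 1+39=40 d=31 * → l++
[7,17] 6+39=45 d=26 * → l++
[8,17] 10+39=49 d=22 * → l++
[9,17] 11+39=50 d=21 * → l++
[10,17] 13+39=52 d=19 * → l++
[11,17] 15+39=54 d=17 * → l++
[12,17] 16+39=55 d=16 * → l++
[13,17] 18+39=57 d=14 * → l++
[14,17] 30+39=69 d=2 * → l++

l=15, r=17, best |Δ|=2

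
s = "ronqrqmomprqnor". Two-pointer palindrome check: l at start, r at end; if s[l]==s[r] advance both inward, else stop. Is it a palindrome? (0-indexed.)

l=0 r=14: 'r'=='r', l++,r--
l=1 r=13: 'o'=='o', l++,r--
l=2 r=12: 'n'=='n', l++,r--
l=3 r=11: 'q'=='q', l++,r--
l=4 r=10: 'r'=='r', l++,r--
l=5 r=9: 'q'!='p', stop

not a palindrome (mismatch at 5,9)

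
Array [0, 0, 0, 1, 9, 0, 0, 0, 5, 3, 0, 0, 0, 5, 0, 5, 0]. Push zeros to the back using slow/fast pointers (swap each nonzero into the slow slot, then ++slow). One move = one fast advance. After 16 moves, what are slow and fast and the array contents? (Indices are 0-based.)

slow=0 fast=0: a[fast]=0, fast++
slow=0 fast=1: a[fast]=0, fast++
slow=0 fast=2: a[fast]=0, fast++
slow=0 fast=3: a[fast]=1≠0 swap→a[0]=1, slow++,fast++
slow=1 fast=4: a[fast]=9≠0 swap→a[1]=9, slow++,fast++
slow=2 fast=5: a[fast]=0, fast++
slow=2 fast=6: a[fast]=0, fast++
slow=2 fast=7: a[fast]=0, fast++
slow=2 fast=8: a[fast]=5≠0 swap→a[2]=5, slow++,fast++
slow=3 fast=9: a[fast]=3≠0 swap→a[3]=3, slow++,fast++
slow=4 fast=10: a[fast]=0, fast++
slow=4 fast=11: a[fast]=0, fast++
slow=4 fast=12: a[fast]=0, fast++
slow=4 fast=13: a[fast]=5≠0 swap→a[4]=5, slow++,fast++
slow=5 fast=14: a[fast]=0, fast++
slow=5 fast=15: a[fast]=5≠0 swap→a[5]=5, slow++,fast++

slow=6, fast=16, a=[1, 9, 5, 3, 5, 5, 0, 0, 0, 0, 0, 0, 0, 0, 0, 0, 0]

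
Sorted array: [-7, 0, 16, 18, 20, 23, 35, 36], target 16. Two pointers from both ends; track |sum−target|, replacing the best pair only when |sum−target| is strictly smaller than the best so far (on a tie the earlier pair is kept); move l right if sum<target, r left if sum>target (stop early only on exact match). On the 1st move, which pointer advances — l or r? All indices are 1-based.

l=1 r=8: -7+36=29 d=13 *, r--

r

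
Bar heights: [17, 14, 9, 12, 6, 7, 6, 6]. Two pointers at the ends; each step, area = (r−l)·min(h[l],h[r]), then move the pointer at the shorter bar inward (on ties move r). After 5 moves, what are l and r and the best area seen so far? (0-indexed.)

l=0 r=7: min(17,6)*7=42 best=42 *, r--
l=0 r=6: min(17,6)*6=36 best=42, r--
l=0 r=5: min(17,7)*5=35 best=42, r--
l=0 r=4: min(17,6)*4=24 best=42, r--
l=0 r=3: min(17,12)*3=36 best=42, r--

l=0, r=2, best area=42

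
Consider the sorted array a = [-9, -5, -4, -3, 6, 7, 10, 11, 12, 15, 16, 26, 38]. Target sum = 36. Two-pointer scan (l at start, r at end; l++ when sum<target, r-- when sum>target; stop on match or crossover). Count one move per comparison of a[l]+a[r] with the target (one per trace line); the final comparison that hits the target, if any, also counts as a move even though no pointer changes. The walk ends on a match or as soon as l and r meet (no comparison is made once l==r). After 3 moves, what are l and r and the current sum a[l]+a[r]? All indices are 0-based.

l=3, r=12, sum=35

l=0 r=12: -9+38=29 <36, l++
l=1 r=12: -5+38=33 <36, l++
l=2 r=12: -4+38=34 <36, l++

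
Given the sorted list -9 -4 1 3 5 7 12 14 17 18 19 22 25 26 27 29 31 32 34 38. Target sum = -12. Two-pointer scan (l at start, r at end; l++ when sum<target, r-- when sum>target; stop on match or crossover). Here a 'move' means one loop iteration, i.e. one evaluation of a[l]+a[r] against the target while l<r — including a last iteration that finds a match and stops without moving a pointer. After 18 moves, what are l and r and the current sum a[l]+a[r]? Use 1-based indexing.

l=1, r=2, sum=-13

l=1 r=20: -9+38=29 >-12, r--
l=1 r=19: -9+34=25 >-12, r--
l=1 r=18: -9+32=23 >-12, r--
l=1 r=17: -9+31=22 >-12, r--
l=1 r=16: -9+29=20 >-12, r--
l=1 r=15: -9+27=18 >-12, r--
l=1 r=14: -9+26=17 >-12, r--
l=1 r=13: -9+25=16 >-12, r--
l=1 r=12: -9+22=13 >-12, r--
l=1 r=11: -9+19=10 >-12, r--
l=1 r=10: -9+18=9 >-12, r--
l=1 r=9: -9+17=8 >-12, r--
l=1 r=8: -9+14=5 >-12, r--
l=1 r=7: -9+12=3 >-12, r--
l=1 r=6: -9+7=-2 >-12, r--
l=1 r=5: -9+5=-4 >-12, r--
l=1 r=4: -9+3=-6 >-12, r--
l=1 r=3: -9+1=-8 >-12, r--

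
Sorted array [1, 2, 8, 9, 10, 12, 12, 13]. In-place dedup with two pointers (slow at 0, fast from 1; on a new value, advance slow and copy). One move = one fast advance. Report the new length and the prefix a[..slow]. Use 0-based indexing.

slow=0 fast=1: a[fast]=2≠a[slow]=1 write a[1]=2, slow++,fast++
slow=1 fast=2: a[fast]=8≠a[slow]=2 write a[2]=8, slow++,fast++
slow=2 fast=3: a[fast]=9≠a[slow]=8 write a[3]=9, slow++,fast++
slow=3 fast=4: a[fast]=10≠a[slow]=9 write a[4]=10, slow++,fast++
slow=4 fast=5: a[fast]=12≠a[slow]=10 write a[5]=12, slow++,fast++
slow=5 fast=6: a[fast]=12=a[slow] dup, fast++
slow=5 fast=7: a[fast]=13≠a[slow]=12 write a[6]=13, slow++,fast++

length 7; prefix = [1, 2, 8, 9, 10, 12, 13]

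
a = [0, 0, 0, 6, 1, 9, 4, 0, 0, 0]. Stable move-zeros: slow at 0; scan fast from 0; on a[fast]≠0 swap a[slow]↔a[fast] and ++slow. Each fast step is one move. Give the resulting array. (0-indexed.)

(s=0,f=0) a[fast]=0 → fast++
(s=0,f=1) a[fast]=0 → fast++
(s=0,f=2) a[fast]=0 → fast++
(s=0,f=3) a[fast]=6≠0 swap→a[0]=6 → slow++,fast++
(s=1,f=4) a[fast]=1≠0 swap→a[1]=1 → slow++,fast++
(s=2,f=5) a[fast]=9≠0 swap→a[2]=9 → slow++,fast++
(s=3,f=6) a[fast]=4≠0 swap→a[3]=4 → slow++,fast++
(s=4,f=7) a[fast]=0 → fast++
(s=4,f=8) a[fast]=0 → fast++
(s=4,f=9) a[fast]=0 → fast++

[6, 1, 9, 4, 0, 0, 0, 0, 0, 0]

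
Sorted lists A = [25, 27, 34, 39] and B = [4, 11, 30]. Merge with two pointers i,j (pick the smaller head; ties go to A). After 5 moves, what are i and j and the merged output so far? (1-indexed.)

i=3, j=4, merged so far=[4, 11, 25, 27, 30]

i=1 j=1: A[i]=25>B[j]=4 take 4, j++
i=1 j=2: A[i]=25>B[j]=11 take 11, j++
i=1 j=3: A[i]=25<=B[j]=30 take 25, i++
i=2 j=3: A[i]=27<=B[j]=30 take 27, i++
i=3 j=3: A[i]=34>B[j]=30 take 30, j++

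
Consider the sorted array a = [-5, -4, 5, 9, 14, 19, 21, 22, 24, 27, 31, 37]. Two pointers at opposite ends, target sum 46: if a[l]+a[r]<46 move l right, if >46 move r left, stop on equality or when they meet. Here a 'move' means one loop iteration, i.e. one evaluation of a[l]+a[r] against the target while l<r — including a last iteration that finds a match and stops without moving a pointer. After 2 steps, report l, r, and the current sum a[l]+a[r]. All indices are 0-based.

l=2, r=11, sum=42

l=0 r=11: -5+37=32 <46, l++
l=1 r=11: -4+37=33 <46, l++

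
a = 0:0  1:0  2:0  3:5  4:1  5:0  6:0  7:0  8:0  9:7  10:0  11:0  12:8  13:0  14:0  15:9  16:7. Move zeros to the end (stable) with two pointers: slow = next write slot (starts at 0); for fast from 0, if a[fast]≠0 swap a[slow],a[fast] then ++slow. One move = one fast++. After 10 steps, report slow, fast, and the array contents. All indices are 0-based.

slow=3, fast=10, a=[5, 1, 7, 0, 0, 0, 0, 0, 0, 0, 0, 0, 8, 0, 0, 9, 7]

slow=0 fast=0: a[fast]=0, fast++
slow=0 fast=1: a[fast]=0, fast++
slow=0 fast=2: a[fast]=0, fast++
slow=0 fast=3: a[fast]=5≠0 swap→a[0]=5, slow++,fast++
slow=1 fast=4: a[fast]=1≠0 swap→a[1]=1, slow++,fast++
slow=2 fast=5: a[fast]=0, fast++
slow=2 fast=6: a[fast]=0, fast++
slow=2 fast=7: a[fast]=0, fast++
slow=2 fast=8: a[fast]=0, fast++
slow=2 fast=9: a[fast]=7≠0 swap→a[2]=7, slow++,fast++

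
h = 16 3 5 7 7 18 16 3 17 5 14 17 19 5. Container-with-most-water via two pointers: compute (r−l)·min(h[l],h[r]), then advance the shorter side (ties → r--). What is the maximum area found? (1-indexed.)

[1,14] min(16,5)*13=65 best=65 * → r--
[1,13] min(16,19)*12=192 best=192 * → l++
[2,13] min(3,19)*11=33 best=192 → l++
[3,13] min(5,19)*10=50 best=192 → l++
[4,13] min(7,19)*9=63 best=192 → l++
[5,13] min(7,19)*8=56 best=192 → l++
[6,13] min(18,19)*7=126 best=192 → l++
[7,13] min(16,19)*6=96 best=192 → l++
[8,13] min(3,19)*5=15 best=192 → l++
[9,13] min(17,19)*4=68 best=192 → l++
[10,13] min(5,19)*3=15 best=192 → l++
[11,13] min(14,19)*2=28 best=192 → l++
[12,13] min(17,19)*1=17 best=192 → l++

max area = 192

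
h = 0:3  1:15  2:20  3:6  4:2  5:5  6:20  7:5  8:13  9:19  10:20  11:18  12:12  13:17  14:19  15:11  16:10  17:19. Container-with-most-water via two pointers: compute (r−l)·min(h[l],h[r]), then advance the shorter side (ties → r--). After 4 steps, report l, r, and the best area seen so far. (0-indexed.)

l=2, r=15, best area=285

l=0 r=17: min(3,19)*17=51 best=51 *, l++
l=1 r=17: min(15,19)*16=240 best=240 *, l++
l=2 r=17: min(20,19)*15=285 best=285 *, r--
l=2 r=16: min(20,10)*14=140 best=285, r--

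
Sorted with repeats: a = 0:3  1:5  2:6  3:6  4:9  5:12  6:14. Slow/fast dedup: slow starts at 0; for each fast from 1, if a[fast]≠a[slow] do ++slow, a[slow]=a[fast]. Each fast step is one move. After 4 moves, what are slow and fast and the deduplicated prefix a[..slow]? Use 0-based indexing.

slow=3, fast=5, prefix=[3, 5, 6, 9]

(s=0,f=1) a[fast]=5≠a[slow]=3 write a[1]=5 → slow++,fast++
(s=1,f=2) a[fast]=6≠a[slow]=5 write a[2]=6 → slow++,fast++
(s=2,f=3) a[fast]=6=a[slow] dup → fast++
(s=2,f=4) a[fast]=9≠a[slow]=6 write a[3]=9 → slow++,fast++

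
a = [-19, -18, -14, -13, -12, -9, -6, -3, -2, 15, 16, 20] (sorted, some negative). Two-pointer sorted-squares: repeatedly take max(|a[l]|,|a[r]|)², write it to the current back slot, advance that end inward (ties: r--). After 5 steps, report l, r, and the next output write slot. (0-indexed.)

[0,11] |-19|<=|20| out[11]=400 → r--
[0,10] |-19|>|16| out[10]=361 → l++
[1,10] |-18|>|16| out[9]=324 → l++
[2,10] |-14|<=|16| out[8]=256 → r--
[2,9] |-14|<=|15| out[7]=225 → r--

l=2, r=8, next write slot=6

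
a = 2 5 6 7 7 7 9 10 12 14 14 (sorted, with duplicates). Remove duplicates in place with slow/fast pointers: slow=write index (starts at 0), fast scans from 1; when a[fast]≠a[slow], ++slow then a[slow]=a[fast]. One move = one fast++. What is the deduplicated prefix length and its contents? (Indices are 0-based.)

slow=0 fast=1: a[fast]=5≠a[slow]=2 write a[1]=5, slow++,fast++
slow=1 fast=2: a[fast]=6≠a[slow]=5 write a[2]=6, slow++,fast++
slow=2 fast=3: a[fast]=7≠a[slow]=6 write a[3]=7, slow++,fast++
slow=3 fast=4: a[fast]=7=a[slow] dup, fast++
slow=3 fast=5: a[fast]=7=a[slow] dup, fast++
slow=3 fast=6: a[fast]=9≠a[slow]=7 write a[4]=9, slow++,fast++
slow=4 fast=7: a[fast]=10≠a[slow]=9 write a[5]=10, slow++,fast++
slow=5 fast=8: a[fast]=12≠a[slow]=10 write a[6]=12, slow++,fast++
slow=6 fast=9: a[fast]=14≠a[slow]=12 write a[7]=14, slow++,fast++
slow=7 fast=10: a[fast]=14=a[slow] dup, fast++

length 8; prefix = [2, 5, 6, 7, 9, 10, 12, 14]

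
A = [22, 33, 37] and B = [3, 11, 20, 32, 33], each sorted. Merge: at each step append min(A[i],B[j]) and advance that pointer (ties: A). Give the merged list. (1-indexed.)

i=1 j=1: A[i]=22>B[j]=3 take 3, j++
i=1 j=2: A[i]=22>B[j]=11 take 11, j++
i=1 j=3: A[i]=22>B[j]=20 take 20, j++
i=1 j=4: A[i]=22<=B[j]=32 take 22, i++
i=2 j=4: A[i]=33>B[j]=32 take 32, j++
i=2 j=5: A[i]=33<=B[j]=33 take 33, i++
i=3 j=5: A[i]=37>B[j]=33 take 33, j++
i=3 j=6: B done, take A[i]=37, i++

[3, 11, 20, 22, 32, 33, 33, 37]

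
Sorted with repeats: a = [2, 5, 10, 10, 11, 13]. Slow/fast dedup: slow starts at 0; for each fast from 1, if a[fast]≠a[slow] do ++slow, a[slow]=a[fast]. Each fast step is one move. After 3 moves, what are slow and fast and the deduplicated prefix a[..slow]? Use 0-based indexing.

slow=0 fast=1: a[fast]=5≠a[slow]=2 write a[1]=5, slow++,fast++
slow=1 fast=2: a[fast]=10≠a[slow]=5 write a[2]=10, slow++,fast++
slow=2 fast=3: a[fast]=10=a[slow] dup, fast++

slow=2, fast=4, prefix=[2, 5, 10]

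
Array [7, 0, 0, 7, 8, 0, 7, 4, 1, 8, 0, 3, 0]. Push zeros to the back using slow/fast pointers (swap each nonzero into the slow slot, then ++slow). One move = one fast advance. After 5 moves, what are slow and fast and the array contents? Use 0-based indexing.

(s=0,f=0) a[fast]=7≠0 swap→a[0]=7 → slow++,fast++
(s=1,f=1) a[fast]=0 → fast++
(s=1,f=2) a[fast]=0 → fast++
(s=1,f=3) a[fast]=7≠0 swap→a[1]=7 → slow++,fast++
(s=2,f=4) a[fast]=8≠0 swap→a[2]=8 → slow++,fast++

slow=3, fast=5, a=[7, 7, 8, 0, 0, 0, 7, 4, 1, 8, 0, 3, 0]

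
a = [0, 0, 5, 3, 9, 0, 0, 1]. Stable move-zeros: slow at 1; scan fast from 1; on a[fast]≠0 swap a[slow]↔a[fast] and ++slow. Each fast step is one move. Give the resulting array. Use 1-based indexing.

[5, 3, 9, 1, 0, 0, 0, 0]

slow=1 fast=1: a[fast]=0, fast++
slow=1 fast=2: a[fast]=0, fast++
slow=1 fast=3: a[fast]=5≠0 swap→a[1]=5, slow++,fast++
slow=2 fast=4: a[fast]=3≠0 swap→a[2]=3, slow++,fast++
slow=3 fast=5: a[fast]=9≠0 swap→a[3]=9, slow++,fast++
slow=4 fast=6: a[fast]=0, fast++
slow=4 fast=7: a[fast]=0, fast++
slow=4 fast=8: a[fast]=1≠0 swap→a[4]=1, slow++,fast++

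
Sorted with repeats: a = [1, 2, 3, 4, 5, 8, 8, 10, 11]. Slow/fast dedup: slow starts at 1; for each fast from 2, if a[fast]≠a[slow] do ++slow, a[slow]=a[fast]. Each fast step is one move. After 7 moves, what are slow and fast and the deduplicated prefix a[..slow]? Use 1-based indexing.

slow=7, fast=9, prefix=[1, 2, 3, 4, 5, 8, 10]

slow=1 fast=2: a[fast]=2≠a[slow]=1 write a[2]=2, slow++,fast++
slow=2 fast=3: a[fast]=3≠a[slow]=2 write a[3]=3, slow++,fast++
slow=3 fast=4: a[fast]=4≠a[slow]=3 write a[4]=4, slow++,fast++
slow=4 fast=5: a[fast]=5≠a[slow]=4 write a[5]=5, slow++,fast++
slow=5 fast=6: a[fast]=8≠a[slow]=5 write a[6]=8, slow++,fast++
slow=6 fast=7: a[fast]=8=a[slow] dup, fast++
slow=6 fast=8: a[fast]=10≠a[slow]=8 write a[7]=10, slow++,fast++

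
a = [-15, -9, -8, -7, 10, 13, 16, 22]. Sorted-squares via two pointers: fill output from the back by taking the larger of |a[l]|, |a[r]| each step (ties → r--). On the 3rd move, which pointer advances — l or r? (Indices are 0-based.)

l

[0,7] |-15|<=|22| out[7]=484 → r--
[0,6] |-15|<=|16| out[6]=256 → r--
[0,5] |-15|>|13| out[5]=225 → l++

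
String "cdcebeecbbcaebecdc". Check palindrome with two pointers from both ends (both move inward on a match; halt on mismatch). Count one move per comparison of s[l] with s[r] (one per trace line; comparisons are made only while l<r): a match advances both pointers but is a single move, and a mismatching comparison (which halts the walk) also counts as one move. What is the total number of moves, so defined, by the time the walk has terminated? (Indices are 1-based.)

[1,18] 'c'=='c' → l++,r--
[2,17] 'd'=='d' → l++,r--
[3,16] 'c'=='c' → l++,r--
[4,15] 'e'=='e' → l++,r--
[5,14] 'b'=='b' → l++,r--
[6,13] 'e'=='e' → l++,r--
[7,12] 'e'!='a' → stop

7 moves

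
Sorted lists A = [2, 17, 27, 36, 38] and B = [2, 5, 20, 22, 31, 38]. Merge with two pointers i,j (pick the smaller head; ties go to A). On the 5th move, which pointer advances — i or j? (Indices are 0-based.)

i=0 j=0: A[i]=2<=B[j]=2 take 2, i++
i=1 j=0: A[i]=17>B[j]=2 take 2, j++
i=1 j=1: A[i]=17>B[j]=5 take 5, j++
i=1 j=2: A[i]=17<=B[j]=20 take 17, i++
i=2 j=2: A[i]=27>B[j]=20 take 20, j++

j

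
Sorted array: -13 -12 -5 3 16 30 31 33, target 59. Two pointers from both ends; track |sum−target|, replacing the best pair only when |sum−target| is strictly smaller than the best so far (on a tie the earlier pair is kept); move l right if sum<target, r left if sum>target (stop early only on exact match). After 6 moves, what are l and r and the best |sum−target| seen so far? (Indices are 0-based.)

l=0 r=7: -13+33=20 d=39 *, l++
l=1 r=7: -12+33=21 d=38 *, l++
l=2 r=7: -5+33=28 d=31 *, l++
l=3 r=7: 3+33=36 d=23 *, l++
l=4 r=7: 16+33=49 d=10 *, l++
l=5 r=7: 30+33=63 d=4 *, r--

l=5, r=6, best |Δ|=4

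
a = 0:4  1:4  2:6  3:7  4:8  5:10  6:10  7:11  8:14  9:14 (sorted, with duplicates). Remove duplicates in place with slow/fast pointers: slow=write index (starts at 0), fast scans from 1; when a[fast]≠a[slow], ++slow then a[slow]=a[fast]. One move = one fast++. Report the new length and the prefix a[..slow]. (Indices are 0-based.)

length 7; prefix = [4, 6, 7, 8, 10, 11, 14]

(s=0,f=1) a[fast]=4=a[slow] dup → fast++
(s=0,f=2) a[fast]=6≠a[slow]=4 write a[1]=6 → slow++,fast++
(s=1,f=3) a[fast]=7≠a[slow]=6 write a[2]=7 → slow++,fast++
(s=2,f=4) a[fast]=8≠a[slow]=7 write a[3]=8 → slow++,fast++
(s=3,f=5) a[fast]=10≠a[slow]=8 write a[4]=10 → slow++,fast++
(s=4,f=6) a[fast]=10=a[slow] dup → fast++
(s=4,f=7) a[fast]=11≠a[slow]=10 write a[5]=11 → slow++,fast++
(s=5,f=8) a[fast]=14≠a[slow]=11 write a[6]=14 → slow++,fast++
(s=6,f=9) a[fast]=14=a[slow] dup → fast++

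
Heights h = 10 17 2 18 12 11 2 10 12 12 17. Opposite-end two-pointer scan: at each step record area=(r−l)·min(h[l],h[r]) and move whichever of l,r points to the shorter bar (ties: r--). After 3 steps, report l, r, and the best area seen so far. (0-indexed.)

[0,10] min(10,17)*10=100 best=100 * → l++
[1,10] min(17,17)*9=153 best=153 * → r--
[1,9] min(17,12)*8=96 best=153 → r--

l=1, r=8, best area=153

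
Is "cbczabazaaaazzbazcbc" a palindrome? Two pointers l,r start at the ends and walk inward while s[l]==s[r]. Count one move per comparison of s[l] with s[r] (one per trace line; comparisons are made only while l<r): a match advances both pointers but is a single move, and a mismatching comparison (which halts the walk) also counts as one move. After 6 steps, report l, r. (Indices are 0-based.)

l=6, r=13

[0,19] 'c'=='c' → l++,r--
[1,18] 'b'=='b' → l++,r--
[2,17] 'c'=='c' → l++,r--
[3,16] 'z'=='z' → l++,r--
[4,15] 'a'=='a' → l++,r--
[5,14] 'b'=='b' → l++,r--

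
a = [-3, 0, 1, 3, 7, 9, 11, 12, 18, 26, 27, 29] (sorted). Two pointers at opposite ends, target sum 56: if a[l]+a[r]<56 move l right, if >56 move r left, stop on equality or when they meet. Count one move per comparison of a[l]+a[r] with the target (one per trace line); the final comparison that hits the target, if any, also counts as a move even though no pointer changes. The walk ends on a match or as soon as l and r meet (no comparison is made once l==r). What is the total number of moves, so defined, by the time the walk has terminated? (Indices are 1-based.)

l=1 r=12: -3+29=26 <56, l++
l=2 r=12: 0+29=29 <56, l++
l=3 r=12: 1+29=30 <56, l++
l=4 r=12: 3+29=32 <56, l++
l=5 r=12: 7+29=36 <56, l++
l=6 r=12: 9+29=38 <56, l++
l=7 r=12: 11+29=40 <56, l++
l=8 r=12: 12+29=41 <56, l++
l=9 r=12: 18+29=47 <56, l++
l=10 r=12: 26+29=55 <56, l++
l=11 r=12: 27+29=56, found

11 moves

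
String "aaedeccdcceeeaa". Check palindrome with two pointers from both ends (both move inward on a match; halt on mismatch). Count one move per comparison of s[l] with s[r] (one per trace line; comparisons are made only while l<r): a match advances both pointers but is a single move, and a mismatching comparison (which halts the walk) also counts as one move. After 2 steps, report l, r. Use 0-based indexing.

l=2, r=12

[0,14] 'a'=='a' → l++,r--
[1,13] 'a'=='a' → l++,r--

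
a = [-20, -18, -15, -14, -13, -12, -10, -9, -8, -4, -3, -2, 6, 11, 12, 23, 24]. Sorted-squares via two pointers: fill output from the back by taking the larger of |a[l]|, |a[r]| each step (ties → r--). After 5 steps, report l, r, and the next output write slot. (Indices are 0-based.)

[0,16] |-20|<=|24| out[16]=576 → r--
[0,15] |-20|<=|23| out[15]=529 → r--
[0,14] |-20|>|12| out[14]=400 → l++
[1,14] |-18|>|12| out[13]=324 → l++
[2,14] |-15|>|12| out[12]=225 → l++

l=3, r=14, next write slot=11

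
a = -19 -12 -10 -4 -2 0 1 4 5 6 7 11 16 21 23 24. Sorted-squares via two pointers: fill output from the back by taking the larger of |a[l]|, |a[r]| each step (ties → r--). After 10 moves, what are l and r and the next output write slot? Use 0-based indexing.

l=0 r=15: |-19|<=|24| out[15]=576, r--
l=0 r=14: |-19|<=|23| out[14]=529, r--
l=0 r=13: |-19|<=|21| out[13]=441, r--
l=0 r=12: |-19|>|16| out[12]=361, l++
l=1 r=12: |-12|<=|16| out[11]=256, r--
l=1 r=11: |-12|>|11| out[10]=144, l++
l=2 r=11: |-10|<=|11| out[9]=121, r--
l=2 r=10: |-10|>|7| out[8]=100, l++
l=3 r=10: |-4|<=|7| out[7]=49, r--
l=3 r=9: |-4|<=|6| out[6]=36, r--

l=3, r=8, next write slot=5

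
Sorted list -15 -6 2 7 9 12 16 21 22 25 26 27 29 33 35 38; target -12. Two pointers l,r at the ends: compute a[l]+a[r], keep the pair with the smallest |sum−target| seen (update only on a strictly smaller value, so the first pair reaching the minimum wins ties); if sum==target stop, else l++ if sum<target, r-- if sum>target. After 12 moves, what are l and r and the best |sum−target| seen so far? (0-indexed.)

l=0 r=15: -15+38=23 d=35 *, r--
l=0 r=14: -15+35=20 d=32 *, r--
l=0 r=13: -15+33=18 d=30 *, r--
l=0 r=12: -15+29=14 d=26 *, r--
l=0 r=11: -15+27=12 d=24 *, r--
l=0 r=10: -15+26=11 d=23 *, r--
l=0 r=9: -15+25=10 d=22 *, r--
l=0 r=8: -15+22=7 d=19 *, r--
l=0 r=7: -15+21=6 d=18 *, r--
l=0 r=6: -15+16=1 d=13 *, r--
l=0 r=5: -15+12=-3 d=9 *, r--
l=0 r=4: -15+9=-6 d=6 *, r--

l=0, r=3, best |Δ|=6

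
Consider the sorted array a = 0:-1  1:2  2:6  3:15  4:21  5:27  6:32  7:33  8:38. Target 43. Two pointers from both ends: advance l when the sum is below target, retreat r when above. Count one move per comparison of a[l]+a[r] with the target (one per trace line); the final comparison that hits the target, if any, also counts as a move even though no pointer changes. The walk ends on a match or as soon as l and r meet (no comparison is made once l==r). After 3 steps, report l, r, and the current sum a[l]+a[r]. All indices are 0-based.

l=2, r=7, sum=39

[0,8] -1+38=37 <43 → l++
[1,8] 2+38=40 <43 → l++
[2,8] 6+38=44 >43 → r--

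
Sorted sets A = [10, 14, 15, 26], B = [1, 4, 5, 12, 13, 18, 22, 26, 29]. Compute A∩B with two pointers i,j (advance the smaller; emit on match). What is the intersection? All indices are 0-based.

[i=0,j=0] 10>1 → j++
[i=0,j=1] 10>4 → j++
[i=0,j=2] 10>5 → j++
[i=0,j=3] 10<12 → i++
[i=1,j=3] 14>12 → j++
[i=1,j=4] 14>13 → j++
[i=1,j=5] 14<18 → i++
[i=2,j=5] 15<18 → i++
[i=3,j=5] 26>18 → j++
[i=3,j=6] 26>22 → j++
[i=3,j=7] 26==26 emit → i++,j++

intersection = [26]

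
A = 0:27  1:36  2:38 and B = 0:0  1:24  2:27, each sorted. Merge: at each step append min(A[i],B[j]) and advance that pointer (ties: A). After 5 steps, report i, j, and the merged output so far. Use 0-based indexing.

i=2, j=3, merged so far=[0, 24, 27, 27, 36]

i=0 j=0: A[i]=27>B[j]=0 take 0, j++
i=0 j=1: A[i]=27>B[j]=24 take 24, j++
i=0 j=2: A[i]=27<=B[j]=27 take 27, i++
i=1 j=2: A[i]=36>B[j]=27 take 27, j++
i=1 j=3: B done, take A[i]=36, i++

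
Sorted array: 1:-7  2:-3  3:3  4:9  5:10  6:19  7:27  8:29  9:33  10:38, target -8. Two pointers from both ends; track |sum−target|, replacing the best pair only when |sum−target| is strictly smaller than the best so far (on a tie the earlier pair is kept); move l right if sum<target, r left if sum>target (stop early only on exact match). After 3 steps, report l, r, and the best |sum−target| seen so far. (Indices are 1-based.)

l=1, r=7, best |Δ|=30

l=1 r=10: -7+38=31 d=39 *, r--
l=1 r=9: -7+33=26 d=34 *, r--
l=1 r=8: -7+29=22 d=30 *, r--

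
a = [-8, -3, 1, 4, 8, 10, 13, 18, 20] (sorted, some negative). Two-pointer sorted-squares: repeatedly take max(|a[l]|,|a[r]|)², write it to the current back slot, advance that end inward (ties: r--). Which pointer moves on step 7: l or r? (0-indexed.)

l=0 r=8: |-8|<=|20| out[8]=400, r--
l=0 r=7: |-8|<=|18| out[7]=324, r--
l=0 r=6: |-8|<=|13| out[6]=169, r--
l=0 r=5: |-8|<=|10| out[5]=100, r--
l=0 r=4: |-8|<=|8| out[4]=64, r--
l=0 r=3: |-8|>|4| out[3]=64, l++
l=1 r=3: |-3|<=|4| out[2]=16, r--

r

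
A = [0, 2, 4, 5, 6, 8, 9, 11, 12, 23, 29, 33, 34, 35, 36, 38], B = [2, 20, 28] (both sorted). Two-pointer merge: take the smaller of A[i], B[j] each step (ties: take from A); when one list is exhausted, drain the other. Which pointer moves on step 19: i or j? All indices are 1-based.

[i=1,j=1] A[i]=0<=B[j]=2 take 0 → i++
[i=2,j=1] A[i]=2<=B[j]=2 take 2 → i++
[i=3,j=1] A[i]=4>B[j]=2 take 2 → j++
[i=3,j=2] A[i]=4<=B[j]=20 take 4 → i++
[i=4,j=2] A[i]=5<=B[j]=20 take 5 → i++
[i=5,j=2] A[i]=6<=B[j]=20 take 6 → i++
[i=6,j=2] A[i]=8<=B[j]=20 take 8 → i++
[i=7,j=2] A[i]=9<=B[j]=20 take 9 → i++
[i=8,j=2] A[i]=11<=B[j]=20 take 11 → i++
[i=9,j=2] A[i]=12<=B[j]=20 take 12 → i++
[i=10,j=2] A[i]=23>B[j]=20 take 20 → j++
[i=10,j=3] A[i]=23<=B[j]=28 take 23 → i++
[i=11,j=3] A[i]=29>B[j]=28 take 28 → j++
[i=11,j=4] B done, take A[i]=29 → i++
[i=12,j=4] B done, take A[i]=33 → i++
[i=13,j=4] B done, take A[i]=34 → i++
[i=14,j=4] B done, take A[i]=35 → i++
[i=15,j=4] B done, take A[i]=36 → i++
[i=16,j=4] B done, take A[i]=38 → i++

i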